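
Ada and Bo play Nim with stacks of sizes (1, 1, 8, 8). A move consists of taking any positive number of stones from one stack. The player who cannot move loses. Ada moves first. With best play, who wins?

Bo wins

Compute the nim-sum pairwise:
1 XOR 1 = 0
0 XOR 8 = 8
8 XOR 8 = 0
The nim-sum is 0, so this is a P-position: the player to move is in a losing position under optimal play; Ada is about to move from it and so loses — Bo wins.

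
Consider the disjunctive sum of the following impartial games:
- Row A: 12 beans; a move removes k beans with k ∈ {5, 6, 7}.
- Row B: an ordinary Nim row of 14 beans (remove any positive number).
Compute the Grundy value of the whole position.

For row A, compute g(0), g(1), … with moves {5, 6, 7}:
k:     0  1  2  3  4  5  6  7  8  9 10 11 12
g(k):  0  0  0  0  0  1  1  1  1  1  2  2  0
So g(12) = 0.
Row B is a plain Nim row of size 14, so its Grundy value is 14.
The value of a disjunctive sum is the nim-sum of the parts.
Combined value = 0 ⊕ 14 = 14.

14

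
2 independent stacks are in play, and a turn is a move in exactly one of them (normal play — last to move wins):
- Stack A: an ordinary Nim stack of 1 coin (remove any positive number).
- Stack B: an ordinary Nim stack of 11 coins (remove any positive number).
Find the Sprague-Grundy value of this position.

10

Stack A is a plain Nim stack of size 1, so its Grundy value is 1.
Stack B is a plain Nim stack of size 11, so its Grundy value is 11.
The value of a disjunctive sum is the nim-sum of the parts.
Combined value = 1 ⊕ 11 = 10.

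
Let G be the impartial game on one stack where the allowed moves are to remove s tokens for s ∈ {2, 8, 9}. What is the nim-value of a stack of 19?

2

Compute g(0), g(1), … for moves {2, 8, 9}:
k:     0  1  2  3  4  5  6  7  8  9 10 11 12 13 14 15 16 17 18 19
g(k):  0  0  1  1  0  0  1  1  2  2  3  0  2  1  3  0  0  1  1  2
So g(19) = 2.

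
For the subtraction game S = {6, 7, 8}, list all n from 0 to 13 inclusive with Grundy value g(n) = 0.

0, 1, 2, 3, 4, 5

Grundy values for subtraction set {6, 7, 8}:
g(0) = mex{} = 0
g(1) = mex{} = 0
g(2) = mex{} = 0
g(3) = mex{} = 0
g(4) = mex{} = 0
g(5) = mex{} = 0
g(6) = mex{0} = 1
g(7) = mex{0} = 1
g(8) = mex{0} = 1
g(9) = mex{0} = 1
g(10) = mex{0} = 1
g(11) = mex{0} = 1
g(12) = mex{0,1} = 2
g(13) = mex{0,1} = 2
The P-positions (g = 0) in 0..13 are 0, 1, 2, 3, 4, 5.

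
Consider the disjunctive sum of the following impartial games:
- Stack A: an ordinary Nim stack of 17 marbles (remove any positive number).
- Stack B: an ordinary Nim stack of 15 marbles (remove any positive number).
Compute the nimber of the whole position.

Stack A is a plain Nim stack of size 17, so its Grundy value is 17.
Stack B is a plain Nim stack of size 15, so its Grundy value is 15.
The value of a disjunctive sum is the nim-sum of the parts.
Combined value = 17 XOR 15 = 30.

30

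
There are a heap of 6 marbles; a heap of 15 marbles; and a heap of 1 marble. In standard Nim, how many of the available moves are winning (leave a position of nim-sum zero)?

1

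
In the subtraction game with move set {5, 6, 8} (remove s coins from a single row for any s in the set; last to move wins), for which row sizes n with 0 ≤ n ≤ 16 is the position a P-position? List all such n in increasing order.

Grundy values for subtraction set {5, 6, 8}:
k:     0  1  2  3  4  5  6  7  8  9 10 11 12 13 14 15 16
g(k):  0  0  0  0  0  1  1  1  1  1  2  2  2  0  0  0  0
The P-positions (g = 0) in 0..16 are 0, 1, 2, 3, 4, 13, 14, 15, 16.

0, 1, 2, 3, 4, 13, 14, 15, 16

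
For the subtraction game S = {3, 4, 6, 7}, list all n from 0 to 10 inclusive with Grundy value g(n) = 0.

0, 1, 2, 10

Grundy values for subtraction set {3, 4, 6, 7}:
k:     0  1  2  3  4  5  6  7  8  9 10
g(k):  0  0  0  1  1  1  2  2  2  3  0
The P-positions (g = 0) in 0..10 are 0, 1, 2, 10.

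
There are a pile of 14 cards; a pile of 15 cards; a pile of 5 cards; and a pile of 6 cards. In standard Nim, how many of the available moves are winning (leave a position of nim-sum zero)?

3

Compute the nim-sum pairwise:
14 XOR 15 = 1
1 XOR 5 = 4
4 XOR 6 = 2
The overall nim-sum is X = 2. A pile of size p has a winning move iff p XOR X < p (reduce it to p XOR X).
  14: 14 XOR 2 = 12 < 14 — winning move (to 12).
  15: 15 XOR 2 = 13 < 15 — winning move (to 13).
  5: 5 XOR 2 = 7 ≥ 5 — no move.
  6: 6 XOR 2 = 4 < 6 — winning move (to 4).
That gives 3 winning moves.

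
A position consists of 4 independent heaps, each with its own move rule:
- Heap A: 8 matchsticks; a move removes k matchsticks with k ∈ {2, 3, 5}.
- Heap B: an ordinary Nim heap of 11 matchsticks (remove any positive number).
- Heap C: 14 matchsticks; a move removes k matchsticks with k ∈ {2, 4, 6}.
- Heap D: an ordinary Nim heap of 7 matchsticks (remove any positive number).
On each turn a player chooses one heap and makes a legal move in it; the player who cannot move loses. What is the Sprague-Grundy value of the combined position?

15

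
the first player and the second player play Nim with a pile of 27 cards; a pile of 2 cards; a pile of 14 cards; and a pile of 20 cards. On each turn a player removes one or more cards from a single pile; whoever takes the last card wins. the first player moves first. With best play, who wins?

Nim-sum: 27 ^ 2 ^ 14 ^ 20 = 3.
The nim-sum is 3 ≠ 0, so this is an N-position: the player to move can win; the first player has a winning move.

the first player wins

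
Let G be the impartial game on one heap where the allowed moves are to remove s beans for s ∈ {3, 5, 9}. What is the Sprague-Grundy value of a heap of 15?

1

Compute g(0), g(1), … for moves {3, 5, 9}:
k:     0  1  2  3  4  5  6  7  8  9 10 11 12 13 14 15
g(k):  0  0  0  1  1  1  2  2  0  3  3  1  0  2  0  1
So g(15) = 1.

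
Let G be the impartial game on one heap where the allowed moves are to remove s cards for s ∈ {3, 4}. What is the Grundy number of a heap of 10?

Compute g(0), g(1), … for moves {3, 4}:
g(0) = mex{} = 0
g(1) = mex{} = 0
g(2) = mex{} = 0
g(3) = mex{0} = 1
g(4) = mex{0} = 1
g(5) = mex{0} = 1
g(6) = mex{0,1} = 2
g(7) = mex{1} = 0
g(8) = mex{1} = 0
g(9) = mex{1,2} = 0
g(10) = mex{0,2} = 1
So g(10) = 1.

1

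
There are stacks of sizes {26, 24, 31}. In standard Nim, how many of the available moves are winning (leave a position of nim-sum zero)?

3

Nim-sum: 26 ⊕ 24 ⊕ 31 = 29.
The overall nim-sum is X = 29. A stack of size p has a winning move iff p XOR X < p (reduce it to p XOR X).
  26: 26 XOR 29 = 7 < 26 — winning move (to 7).
  24: 24 XOR 29 = 5 < 24 — winning move (to 5).
  31: 31 XOR 29 = 2 < 31 — winning move (to 2).
That gives 3 winning moves.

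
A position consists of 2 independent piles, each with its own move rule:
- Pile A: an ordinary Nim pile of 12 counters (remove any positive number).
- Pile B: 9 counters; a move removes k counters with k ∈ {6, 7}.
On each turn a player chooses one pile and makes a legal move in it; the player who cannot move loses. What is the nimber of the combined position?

13

Pile A is a plain Nim pile of size 12, so its Grundy value is 12.
For pile B, compute g(0), g(1), … with moves {6, 7}:
g(0) = mex{} = 0
g(1) = mex{} = 0
g(2) = mex{} = 0
g(3) = mex{} = 0
g(4) = mex{} = 0
g(5) = mex{} = 0
g(6) = mex{0} = 1
g(7) = mex{0} = 1
g(8) = mex{0} = 1
g(9) = mex{0} = 1
So g(9) = 1.
The value of a disjunctive sum is the nim-sum of the parts.
Combined value = 12 ⊕ 1 = 13.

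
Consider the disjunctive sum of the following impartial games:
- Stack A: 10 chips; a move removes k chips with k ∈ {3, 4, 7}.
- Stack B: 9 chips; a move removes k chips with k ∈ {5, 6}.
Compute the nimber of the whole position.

1

Build the Grundy sequence for stack A with g(k) = mex{g(k−s) : s ∈ {3, 4, 7}, s ≤ k}:
k:     0  1  2  3  4  5  6  7  8  9 10
g(k):  0  0  0  1  1  1  2  2  2  3  0
So g(10) = 0.
For stack B, compute g(0), g(1), … with moves {5, 6}:
k:     0  1  2  3  4  5  6  7  8  9
g(k):  0  0  0  0  0  1  1  1  1  1
So g(9) = 1.
By the Sprague-Grundy theorem, the Grundy value of a sum of independent games is the XOR of the component values.
Combined value = 0 ⊕ 1 = 1.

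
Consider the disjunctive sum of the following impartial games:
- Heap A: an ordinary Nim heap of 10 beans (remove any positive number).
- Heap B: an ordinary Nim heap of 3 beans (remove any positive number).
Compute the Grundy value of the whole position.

9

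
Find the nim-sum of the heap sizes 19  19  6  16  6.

16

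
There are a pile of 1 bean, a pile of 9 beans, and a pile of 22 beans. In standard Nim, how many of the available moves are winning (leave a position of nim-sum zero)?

Nim-sum: 1 ^ 9 ^ 22 = 30.
The overall nim-sum is X = 30. A pile of size p has a winning move iff p XOR X < p (reduce it to p XOR X).
  1: 1 XOR 30 = 31 ≥ 1 — no move.
  9: 9 XOR 30 = 23 ≥ 9 — no move.
  22: 22 XOR 30 = 8 < 22 — winning move (to 8).
That gives 1 winning move.

1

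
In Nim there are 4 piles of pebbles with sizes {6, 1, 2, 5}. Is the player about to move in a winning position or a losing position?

Losing position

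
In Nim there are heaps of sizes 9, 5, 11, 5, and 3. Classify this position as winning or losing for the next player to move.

Winning position

Compute the nim-sum pairwise:
9 XOR 5 = 12
12 XOR 11 = 7
7 XOR 5 = 2
2 XOR 3 = 1
The nim-sum is 1 ≠ 0, so this is an N-position: the player to move can win.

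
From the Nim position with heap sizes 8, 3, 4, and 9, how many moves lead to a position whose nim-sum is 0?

1

Bitwise XOR of the heap sizes:
  1000  (8)
  0011  (3)
  0100  (4)
  1001  (9)
  ----
  0110  (6)
The overall nim-sum is X = 6. A heap of size p has a winning move iff p XOR X < p (reduce it to p XOR X).
  8: 8 XOR 6 = 14 ≥ 8 — no move.
  3: 3 XOR 6 = 5 ≥ 3 — no move.
  4: 4 XOR 6 = 2 < 4 — winning move (to 2).
  9: 9 XOR 6 = 15 ≥ 9 — no move.
That gives 1 winning move.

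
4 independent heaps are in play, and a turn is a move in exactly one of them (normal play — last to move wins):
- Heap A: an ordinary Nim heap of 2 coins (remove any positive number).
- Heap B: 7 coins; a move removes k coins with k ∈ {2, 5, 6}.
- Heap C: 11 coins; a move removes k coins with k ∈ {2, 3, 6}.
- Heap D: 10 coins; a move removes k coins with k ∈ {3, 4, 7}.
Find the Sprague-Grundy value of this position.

Heap A is a plain Nim heap of size 2, so its Grundy value is 2.
Grundy values for heap B (subtraction set {2, 5, 6}):
g(0) = mex{} = 0
g(1) = mex{} = 0
g(2) = mex{0} = 1
g(3) = mex{0} = 1
g(4) = mex{1} = 0
g(5) = mex{0,1} = 2
g(6) = mex{0} = 1
g(7) = mex{0,1,2} = 3
So g(7) = 3.
For heap C, compute g(0), g(1), … with moves {2, 3, 6}:
g(0) = mex{} = 0
g(1) = mex{} = 0
g(2) = mex{0} = 1
g(3) = mex{0} = 1
g(4) = mex{0,1} = 2
g(5) = mex{1} = 0
g(6) = mex{0,1,2} = 3
g(7) = mex{0,2} = 1
g(8) = mex{0,1,3} = 2
g(9) = mex{1,3} = 0
g(10) = mex{1,2} = 0
g(11) = mex{0,2} = 1
So g(11) = 1.
Grundy values for heap D (subtraction set {3, 4, 7}):
k:     0  1  2  3  4  5  6  7  8  9 10
g(k):  0  0  0  1  1  1  2  2  2  3  0
So g(10) = 0.
The value of a disjunctive sum is the nim-sum of the parts.
Combined value = 2 XOR 3 XOR 1 XOR 0 = 0.

0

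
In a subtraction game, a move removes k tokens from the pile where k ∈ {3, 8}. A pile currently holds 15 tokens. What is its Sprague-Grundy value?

1

Build the Grundy sequence with g(k) = mex{g(k−s) : s ∈ {3, 8}, s ≤ k}:
k:     0  1  2  3  4  5  6  7  8  9 10 11 12 13 14 15
g(k):  0  0  0  1  1  1  0  0  2  1  1  0  0  0  1  1
So g(15) = 1.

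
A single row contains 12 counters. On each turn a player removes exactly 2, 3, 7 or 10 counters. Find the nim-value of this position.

Compute g(0), g(1), … for moves {2, 3, 7, 10}:
k:     0  1  2  3  4  5  6  7  8  9 10 11 12
g(k):  0  0  1  1  2  0  0  1  1  2  2  3  3
So g(12) = 3.

3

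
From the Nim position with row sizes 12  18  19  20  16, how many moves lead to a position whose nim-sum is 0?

Compute the nim-sum pairwise:
12 XOR 18 = 30
30 XOR 19 = 13
13 XOR 20 = 25
25 XOR 16 = 9
The overall nim-sum is X = 9. A row of size p has a winning move iff p XOR X < p (reduce it to p XOR X).
  12: 12 XOR 9 = 5 < 12 — winning move (to 5).
  18: 18 XOR 9 = 27 ≥ 18 — no move.
  19: 19 XOR 9 = 26 ≥ 19 — no move.
  20: 20 XOR 9 = 29 ≥ 20 — no move.
  16: 16 XOR 9 = 25 ≥ 16 — no move.
That gives 1 winning move.

1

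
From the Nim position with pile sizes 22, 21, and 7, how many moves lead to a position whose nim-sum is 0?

3

Compute the nim-sum pairwise:
22 ⊕ 21 = 3
3 ⊕ 7 = 4
The overall nim-sum is X = 4. A pile of size p has a winning move iff p XOR X < p (reduce it to p XOR X).
  22: 22 XOR 4 = 18 < 22 — winning move (to 18).
  21: 21 XOR 4 = 17 < 21 — winning move (to 17).
  7: 7 XOR 4 = 3 < 7 — winning move (to 3).
That gives 3 winning moves.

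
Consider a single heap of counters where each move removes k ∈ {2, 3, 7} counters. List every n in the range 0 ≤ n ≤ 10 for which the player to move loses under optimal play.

0, 1, 5, 6, 10

Compute g(0), g(1), … for moves {2, 3, 7}:
k:     0  1  2  3  4  5  6  7  8  9 10
g(k):  0  0  1  1  2  0  0  1  1  2  0
The P-positions (g = 0) in 0..10 are 0, 1, 5, 6, 10.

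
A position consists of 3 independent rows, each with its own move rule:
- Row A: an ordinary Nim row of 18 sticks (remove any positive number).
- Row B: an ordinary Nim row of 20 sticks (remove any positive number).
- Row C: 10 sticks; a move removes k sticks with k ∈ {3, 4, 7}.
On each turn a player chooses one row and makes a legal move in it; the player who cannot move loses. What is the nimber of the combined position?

6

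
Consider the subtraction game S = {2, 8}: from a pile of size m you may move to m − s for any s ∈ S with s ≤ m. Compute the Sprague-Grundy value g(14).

0

Build the Grundy sequence with g(k) = mex{g(k−s) : s ∈ {2, 8}, s ≤ k}:
k:     0  1  2  3  4  5  6  7  8  9 10 11 12 13 14
g(k):  0  0  1  1  0  0  1  1  2  2  0  0  1  1  0
So g(14) = 0.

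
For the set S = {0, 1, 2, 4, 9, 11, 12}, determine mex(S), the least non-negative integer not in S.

The values 0, 1, 2 are all present; 3 is the first non-negative integer missing from the set.

3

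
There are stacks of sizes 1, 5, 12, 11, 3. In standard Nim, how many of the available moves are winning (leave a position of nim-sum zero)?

Bitwise XOR of the heap sizes:
  0001  (1)
  0101  (5)
  1100  (12)
  1011  (11)
  0011  (3)
  ----
  0000  (0)
The nim-sum is already 0, so every move leaves a nonzero nim-sum — there are no winning moves.

0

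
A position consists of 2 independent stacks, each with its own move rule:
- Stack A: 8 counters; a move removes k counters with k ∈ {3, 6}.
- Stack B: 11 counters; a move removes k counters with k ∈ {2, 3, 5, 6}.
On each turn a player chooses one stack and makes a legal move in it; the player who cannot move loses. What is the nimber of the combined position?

Build the Grundy sequence for stack A with g(k) = mex{g(k−s) : s ∈ {3, 6}, s ≤ k}:
k:     0  1  2  3  4  5  6  7  8
g(k):  0  0  0  1  1  1  2  2  2
So g(8) = 2.
Build the Grundy sequence for stack B with g(k) = mex{g(k−s) : s ∈ {2, 3, 5, 6}, s ≤ k}:
g(0) = mex{} = 0
g(1) = mex{} = 0
g(2) = mex{0} = 1
g(3) = mex{0} = 1
g(4) = mex{0,1} = 2
g(5) = mex{0,1} = 2
g(6) = mex{0,1,2} = 3
g(7) = mex{0,1,2} = 3
g(8) = mex{1,2,3} = 0
g(9) = mex{1,2,3} = 0
g(10) = mex{0,2,3} = 1
g(11) = mex{0,2,3} = 1
So g(11) = 1.
The value of a disjunctive sum is the nim-sum of the parts.
Combined value = 2 XOR 1 = 3.

3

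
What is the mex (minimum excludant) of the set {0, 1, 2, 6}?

3

The values 0, 1, 2 are all present; 3 is the first non-negative integer missing from the set.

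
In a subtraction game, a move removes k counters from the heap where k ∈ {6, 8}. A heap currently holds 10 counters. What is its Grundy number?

Grundy values for subtraction set {6, 8}:
g(0) = mex{} = 0
g(1) = mex{} = 0
g(2) = mex{} = 0
g(3) = mex{} = 0
g(4) = mex{} = 0
g(5) = mex{} = 0
g(6) = mex{0} = 1
g(7) = mex{0} = 1
g(8) = mex{0} = 1
g(9) = mex{0} = 1
g(10) = mex{0} = 1
So g(10) = 1.

1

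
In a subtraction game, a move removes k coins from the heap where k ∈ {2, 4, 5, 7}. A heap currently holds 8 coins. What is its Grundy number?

4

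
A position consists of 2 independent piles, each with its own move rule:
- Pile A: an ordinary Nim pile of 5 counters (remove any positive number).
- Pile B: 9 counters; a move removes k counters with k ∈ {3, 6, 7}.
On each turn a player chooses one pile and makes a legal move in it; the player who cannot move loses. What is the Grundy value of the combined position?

6

Pile A is a plain Nim pile of size 5, so its Grundy value is 5.
Build the Grundy sequence for pile B with g(k) = mex{g(k−s) : s ∈ {3, 6, 7}, s ≤ k}:
g(0) = mex{} = 0
g(1) = mex{} = 0
g(2) = mex{} = 0
g(3) = mex{0} = 1
g(4) = mex{0} = 1
g(5) = mex{0} = 1
g(6) = mex{0,1} = 2
g(7) = mex{0,1} = 2
g(8) = mex{0,1} = 2
g(9) = mex{0,1,2} = 3
So g(9) = 3.
By the Sprague-Grundy theorem, the Grundy value of a sum of independent games is the XOR of the component values.
Combined value = 5 XOR 3 = 6.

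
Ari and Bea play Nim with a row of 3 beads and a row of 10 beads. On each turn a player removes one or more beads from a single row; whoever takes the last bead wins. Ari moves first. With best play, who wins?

Ari wins

Write each in binary and XOR column by column:
  0011  (3)
  1010  (10)
  ----
  1001  (9)
The nim-sum is 9 ≠ 0, so this is an N-position: the player to move can win; Ari has a winning move.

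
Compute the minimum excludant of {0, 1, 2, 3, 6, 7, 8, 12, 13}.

The values 0, 1, 2, 3 are all present; 4 is the first non-negative integer missing from the set.

4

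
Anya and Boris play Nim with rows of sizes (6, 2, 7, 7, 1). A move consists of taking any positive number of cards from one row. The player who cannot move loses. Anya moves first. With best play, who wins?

Compute the nim-sum pairwise:
6 XOR 2 = 4
4 XOR 7 = 3
3 XOR 7 = 4
4 XOR 1 = 5
The nim-sum is 5 ≠ 0, so this is an N-position: the player to move can win; Anya has a winning move.

Anya wins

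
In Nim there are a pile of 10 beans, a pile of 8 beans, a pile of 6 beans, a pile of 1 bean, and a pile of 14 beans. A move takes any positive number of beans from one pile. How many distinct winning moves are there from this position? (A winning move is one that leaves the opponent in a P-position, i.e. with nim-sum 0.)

3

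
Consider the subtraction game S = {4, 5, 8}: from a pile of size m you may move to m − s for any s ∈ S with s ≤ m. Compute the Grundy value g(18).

1

Grundy values for subtraction set {4, 5, 8}:
k:     0  1  2  3  4  5  6  7  8  9 10 11 12 13 14 15 16 17 18
g(k):  0  0  0  0  1  1  1  1  2  2  2  2  0  0  0  0  1  1  1
So g(18) = 1.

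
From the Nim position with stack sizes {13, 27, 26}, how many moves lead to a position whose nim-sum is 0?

3

Nim-sum: 13 ^ 27 ^ 26 = 12.
The overall nim-sum is X = 12. A stack of size p has a winning move iff p XOR X < p (reduce it to p XOR X).
  13: 13 XOR 12 = 1 < 13 — winning move (to 1).
  27: 27 XOR 12 = 23 < 27 — winning move (to 23).
  26: 26 XOR 12 = 22 < 26 — winning move (to 22).
That gives 3 winning moves.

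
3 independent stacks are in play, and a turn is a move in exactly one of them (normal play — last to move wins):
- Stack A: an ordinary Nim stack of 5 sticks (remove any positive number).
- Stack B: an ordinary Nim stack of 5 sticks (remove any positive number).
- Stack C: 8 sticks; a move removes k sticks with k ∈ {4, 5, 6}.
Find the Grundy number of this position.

Stack A is a plain Nim stack of size 5, so its Grundy value is 5.
Stack B is a plain Nim stack of size 5, so its Grundy value is 5.
For stack C, compute g(0), g(1), … with moves {4, 5, 6}:
k:     0  1  2  3  4  5  6  7  8
g(k):  0  0  0  0  1  1  1  1  2
So g(8) = 2.
The value of a disjunctive sum is the nim-sum of the parts.
Combined value = 5 XOR 5 XOR 2 = 2.

2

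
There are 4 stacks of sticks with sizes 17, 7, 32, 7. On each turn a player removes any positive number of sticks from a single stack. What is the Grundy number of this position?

49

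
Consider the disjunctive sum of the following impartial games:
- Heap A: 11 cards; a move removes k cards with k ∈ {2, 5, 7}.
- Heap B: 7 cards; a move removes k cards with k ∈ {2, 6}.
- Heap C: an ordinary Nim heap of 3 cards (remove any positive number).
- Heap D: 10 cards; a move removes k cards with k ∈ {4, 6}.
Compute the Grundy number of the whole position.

1

Build the Grundy sequence for heap A with g(k) = mex{g(k−s) : s ∈ {2, 5, 7}, s ≤ k}:
g(0) = mex{} = 0
g(1) = mex{} = 0
g(2) = mex{0} = 1
g(3) = mex{0} = 1
g(4) = mex{1} = 0
g(5) = mex{0,1} = 2
g(6) = mex{0} = 1
g(7) = mex{0,1,2} = 3
g(8) = mex{0,1} = 2
g(9) = mex{0,1,3} = 2
g(10) = mex{1,2} = 0
g(11) = mex{0,1,2} = 3
So g(11) = 3.
For heap B, compute g(0), g(1), … with moves {2, 6}:
k:     0  1  2  3  4  5  6  7
g(k):  0  0  1  1  0  0  1  1
So g(7) = 1.
Heap C is a plain Nim heap of size 3, so its Grundy value is 3.
Grundy values for heap D (subtraction set {4, 6}):
g(0) = mex{} = 0
g(1) = mex{} = 0
g(2) = mex{} = 0
g(3) = mex{} = 0
g(4) = mex{0} = 1
g(5) = mex{0} = 1
g(6) = mex{0} = 1
g(7) = mex{0} = 1
g(8) = mex{0,1} = 2
g(9) = mex{0,1} = 2
g(10) = mex{1} = 0
So g(10) = 0.
The value of a disjunctive sum is the nim-sum of the parts.
Combined value = 3 XOR 1 XOR 3 XOR 0 = 1.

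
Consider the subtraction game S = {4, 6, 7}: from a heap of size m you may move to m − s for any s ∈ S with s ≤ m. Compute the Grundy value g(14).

0

Compute g(0), g(1), … for moves {4, 6, 7}:
g(0) = mex{} = 0
g(1) = mex{} = 0
g(2) = mex{} = 0
g(3) = mex{} = 0
g(4) = mex{0} = 1
g(5) = mex{0} = 1
g(6) = mex{0} = 1
g(7) = mex{0} = 1
g(8) = mex{0,1} = 2
g(9) = mex{0,1} = 2
g(10) = mex{0,1} = 2
g(11) = mex{1} = 0
g(12) = mex{1,2} = 0
g(13) = mex{1,2} = 0
g(14) = mex{1,2} = 0
So g(14) = 0.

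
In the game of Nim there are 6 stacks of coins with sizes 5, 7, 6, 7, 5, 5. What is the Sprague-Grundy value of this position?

3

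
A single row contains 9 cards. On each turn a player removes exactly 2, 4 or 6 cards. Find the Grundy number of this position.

0

Grundy values for subtraction set {2, 4, 6}:
g(0) = mex{} = 0
g(1) = mex{} = 0
g(2) = mex{0} = 1
g(3) = mex{0} = 1
g(4) = mex{0,1} = 2
g(5) = mex{0,1} = 2
g(6) = mex{0,1,2} = 3
g(7) = mex{0,1,2} = 3
g(8) = mex{1,2,3} = 0
g(9) = mex{1,2,3} = 0
So g(9) = 0.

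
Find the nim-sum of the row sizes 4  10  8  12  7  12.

Bitwise XOR of the heap sizes:
  0100  (4)
  1010  (10)
  1000  (8)
  1100  (12)
  0111  (7)
  1100  (12)
  ----
  0001  (1)

1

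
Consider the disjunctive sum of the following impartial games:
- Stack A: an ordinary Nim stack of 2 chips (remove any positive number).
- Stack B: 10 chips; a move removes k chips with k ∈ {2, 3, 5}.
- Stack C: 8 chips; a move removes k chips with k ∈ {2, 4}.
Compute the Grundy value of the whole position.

2

Stack A is a plain Nim stack of size 2, so its Grundy value is 2.
Build the Grundy sequence for stack B with g(k) = mex{g(k−s) : s ∈ {2, 3, 5}, s ≤ k}:
k:     0  1  2  3  4  5  6  7  8  9 10
g(k):  0  0  1  1  2  2  3  0  0  1  1
So g(10) = 1.
Grundy values for stack C (subtraction set {2, 4}):
k:     0  1  2  3  4  5  6  7  8
g(k):  0  0  1  1  2  2  0  0  1
So g(8) = 1.
The value of a disjunctive sum is the nim-sum of the parts.
Combined value = 2 ⊕ 1 ⊕ 1 = 2.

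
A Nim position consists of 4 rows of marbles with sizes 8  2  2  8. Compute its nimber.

0

In binary:
  1000  (8)
  0010  (2)
  0010  (2)
  1000  (8)
  ----
  0000  (0)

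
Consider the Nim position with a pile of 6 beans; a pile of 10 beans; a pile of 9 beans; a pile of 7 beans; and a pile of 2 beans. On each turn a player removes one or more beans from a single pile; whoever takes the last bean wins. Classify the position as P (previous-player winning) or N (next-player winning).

Compute the nim-sum pairwise:
6 XOR 10 = 12
12 XOR 9 = 5
5 XOR 7 = 2
2 XOR 2 = 0
The nim-sum is 0, so this is a P-position: the player to move is in a losing position under optimal play.

P-position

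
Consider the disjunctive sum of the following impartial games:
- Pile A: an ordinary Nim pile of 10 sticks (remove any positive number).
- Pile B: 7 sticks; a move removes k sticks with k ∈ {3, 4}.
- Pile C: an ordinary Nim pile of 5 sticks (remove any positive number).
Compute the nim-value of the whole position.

15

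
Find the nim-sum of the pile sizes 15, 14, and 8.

9

In binary:
  1111  (15)
  1110  (14)
  1000  (8)
  ----
  1001  (9)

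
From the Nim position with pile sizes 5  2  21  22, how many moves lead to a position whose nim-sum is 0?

Nim-sum: 5 XOR 2 XOR 21 XOR 22 = 4.
The overall nim-sum is X = 4. A pile of size p has a winning move iff p XOR X < p (reduce it to p XOR X).
  5: 5 XOR 4 = 1 < 5 — winning move (to 1).
  2: 2 XOR 4 = 6 ≥ 2 — no move.
  21: 21 XOR 4 = 17 < 21 — winning move (to 17).
  22: 22 XOR 4 = 18 < 22 — winning move (to 18).
That gives 3 winning moves.

3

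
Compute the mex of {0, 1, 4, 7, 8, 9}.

The values 0, 1 are all present; 2 is the first non-negative integer missing from the set.

2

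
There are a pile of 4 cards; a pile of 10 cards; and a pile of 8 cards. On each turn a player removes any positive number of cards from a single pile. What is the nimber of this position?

Nim-sum: 4 XOR 10 XOR 8 = 6.

6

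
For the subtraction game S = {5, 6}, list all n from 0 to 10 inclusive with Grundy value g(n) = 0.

0, 1, 2, 3, 4

Compute g(0), g(1), … for moves {5, 6}:
k:     0  1  2  3  4  5  6  7  8  9 10
g(k):  0  0  0  0  0  1  1  1  1  1  2
The P-positions (g = 0) in 0..10 are 0, 1, 2, 3, 4.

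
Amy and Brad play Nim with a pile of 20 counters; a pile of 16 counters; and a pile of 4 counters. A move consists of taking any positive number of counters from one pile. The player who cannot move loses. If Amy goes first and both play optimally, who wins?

Brad wins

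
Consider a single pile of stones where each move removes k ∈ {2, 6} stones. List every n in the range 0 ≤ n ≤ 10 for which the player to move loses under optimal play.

0, 1, 4, 5, 8, 9

Build the Grundy sequence with g(k) = mex{g(k−s) : s ∈ {2, 6}, s ≤ k}:
k:     0  1  2  3  4  5  6  7  8  9 10
g(k):  0  0  1  1  0  0  1  1  0  0  1
The P-positions (g = 0) in 0..10 are 0, 1, 4, 5, 8, 9.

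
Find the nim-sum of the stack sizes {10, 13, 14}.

Compute the nim-sum pairwise:
10 XOR 13 = 7
7 XOR 14 = 9

9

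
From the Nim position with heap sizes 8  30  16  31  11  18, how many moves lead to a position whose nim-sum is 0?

0

In binary:
  01000  (8)
  11110  (30)
  10000  (16)
  11111  (31)
  01011  (11)
  10010  (18)
  -----
  00000  (0)
The nim-sum is already 0, so every move leaves a nonzero nim-sum — there are no winning moves.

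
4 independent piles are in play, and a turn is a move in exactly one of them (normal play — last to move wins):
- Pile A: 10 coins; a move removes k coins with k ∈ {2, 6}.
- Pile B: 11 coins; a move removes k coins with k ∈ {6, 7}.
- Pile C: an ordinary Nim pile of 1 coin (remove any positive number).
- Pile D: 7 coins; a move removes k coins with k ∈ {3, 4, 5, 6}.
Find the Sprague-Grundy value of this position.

Build the Grundy sequence for pile A with g(k) = mex{g(k−s) : s ∈ {2, 6}, s ≤ k}:
g(0) = mex{} = 0
g(1) = mex{} = 0
g(2) = mex{0} = 1
g(3) = mex{0} = 1
g(4) = mex{1} = 0
g(5) = mex{1} = 0
g(6) = mex{0} = 1
g(7) = mex{0} = 1
g(8) = mex{1} = 0
g(9) = mex{1} = 0
g(10) = mex{0} = 1
So g(10) = 1.
For pile B, compute g(0), g(1), … with moves {6, 7}:
k:     0  1  2  3  4  5  6  7  8  9 10 11
g(k):  0  0  0  0  0  0  1  1  1  1  1  1
So g(11) = 1.
Pile C is a plain Nim pile of size 1, so its Grundy value is 1.
Build the Grundy sequence for pile D with g(k) = mex{g(k−s) : s ∈ {3, 4, 5, 6}, s ≤ k}:
k:     0  1  2  3  4  5  6  7
g(k):  0  0  0  1  1  1  2  2
So g(7) = 2.
By the Sprague-Grundy theorem, the Grundy value of a sum of independent games is the XOR of the component values.
Combined value = 1 ⊕ 1 ⊕ 1 ⊕ 2 = 3.

3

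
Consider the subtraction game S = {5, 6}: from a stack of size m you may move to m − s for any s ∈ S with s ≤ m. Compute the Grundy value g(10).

Grundy values for subtraction set {5, 6}:
k:     0  1  2  3  4  5  6  7  8  9 10
g(k):  0  0  0  0  0  1  1  1  1  1  2
So g(10) = 2.

2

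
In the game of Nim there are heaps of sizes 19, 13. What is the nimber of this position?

30

Write each in binary and XOR column by column:
  10011  (19)
  01101  (13)
  -----
  11110  (30)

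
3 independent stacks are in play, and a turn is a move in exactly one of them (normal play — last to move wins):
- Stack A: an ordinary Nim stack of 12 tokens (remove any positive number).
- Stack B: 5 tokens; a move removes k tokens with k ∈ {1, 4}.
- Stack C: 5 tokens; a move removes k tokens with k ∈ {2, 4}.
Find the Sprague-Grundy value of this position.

14

Stack A is a plain Nim stack of size 12, so its Grundy value is 12.
Build the Grundy sequence for stack B with g(k) = mex{g(k−s) : s ∈ {1, 4}, s ≤ k}:
g(0) = mex{} = 0
g(1) = mex{0} = 1
g(2) = mex{1} = 0
g(3) = mex{0} = 1
g(4) = mex{0,1} = 2
g(5) = mex{1,2} = 0
So g(5) = 0.
Grundy values for stack C (subtraction set {2, 4}):
g(0) = mex{} = 0
g(1) = mex{} = 0
g(2) = mex{0} = 1
g(3) = mex{0} = 1
g(4) = mex{0,1} = 2
g(5) = mex{0,1} = 2
So g(5) = 2.
The value of a disjunctive sum is the nim-sum of the parts.
Combined value = 12 ⊕ 0 ⊕ 2 = 14.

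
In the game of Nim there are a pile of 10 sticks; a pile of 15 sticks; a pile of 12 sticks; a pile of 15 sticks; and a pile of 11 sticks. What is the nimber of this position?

13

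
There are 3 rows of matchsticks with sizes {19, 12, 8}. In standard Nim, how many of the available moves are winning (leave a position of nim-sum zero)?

1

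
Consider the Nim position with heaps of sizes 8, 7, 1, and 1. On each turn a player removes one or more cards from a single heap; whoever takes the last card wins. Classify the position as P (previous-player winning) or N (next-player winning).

N-position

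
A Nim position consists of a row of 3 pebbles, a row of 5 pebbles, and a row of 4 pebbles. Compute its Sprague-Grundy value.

Nim-sum: 3 ⊕ 5 ⊕ 4 = 2.

2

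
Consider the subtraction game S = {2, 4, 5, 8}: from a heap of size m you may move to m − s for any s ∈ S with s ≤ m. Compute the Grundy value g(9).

Build the Grundy sequence with g(k) = mex{g(k−s) : s ∈ {2, 4, 5, 8}, s ≤ k}:
k:     0  1  2  3  4  5  6  7  8  9
g(k):  0  0  1  1  2  2  3  0  4  1
So g(9) = 1.

1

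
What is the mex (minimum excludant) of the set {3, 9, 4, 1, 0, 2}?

The values 0, 1, 2, 3, 4 are all present; 5 is the first non-negative integer missing from the set.

5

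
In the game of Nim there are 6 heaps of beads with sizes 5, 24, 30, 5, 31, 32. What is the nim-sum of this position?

57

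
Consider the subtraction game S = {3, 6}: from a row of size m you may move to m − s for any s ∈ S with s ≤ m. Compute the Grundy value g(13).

1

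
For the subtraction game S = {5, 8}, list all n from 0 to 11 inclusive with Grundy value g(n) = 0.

0, 1, 2, 3, 4

Grundy values for subtraction set {5, 8}:
g(0) = mex{} = 0
g(1) = mex{} = 0
g(2) = mex{} = 0
g(3) = mex{} = 0
g(4) = mex{} = 0
g(5) = mex{0} = 1
g(6) = mex{0} = 1
g(7) = mex{0} = 1
g(8) = mex{0} = 1
g(9) = mex{0} = 1
g(10) = mex{0,1} = 2
g(11) = mex{0,1} = 2
The P-positions (g = 0) in 0..11 are 0, 1, 2, 3, 4.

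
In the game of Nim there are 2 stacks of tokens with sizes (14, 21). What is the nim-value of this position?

27

In binary:
  01110  (14)
  10101  (21)
  -----
  11011  (27)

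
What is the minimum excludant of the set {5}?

0 is not in the set, so the mex is 0.

0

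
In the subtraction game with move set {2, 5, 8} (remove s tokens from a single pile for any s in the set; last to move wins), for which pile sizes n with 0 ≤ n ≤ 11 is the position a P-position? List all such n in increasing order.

0, 1, 4, 7, 10, 11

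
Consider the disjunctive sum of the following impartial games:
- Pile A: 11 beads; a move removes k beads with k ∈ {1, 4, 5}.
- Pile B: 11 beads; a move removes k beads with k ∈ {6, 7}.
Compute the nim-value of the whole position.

For pile A, compute g(0), g(1), … with moves {1, 4, 5}:
g(0) = mex{} = 0
g(1) = mex{0} = 1
g(2) = mex{1} = 0
g(3) = mex{0} = 1
g(4) = mex{0,1} = 2
g(5) = mex{0,1,2} = 3
g(6) = mex{0,1,3} = 2
g(7) = mex{0,1,2} = 3
g(8) = mex{1,2,3} = 0
g(9) = mex{0,2,3} = 1
g(10) = mex{1,2,3} = 0
g(11) = mex{0,2,3} = 1
So g(11) = 1.
Grundy values for pile B (subtraction set {6, 7}):
g(0) = mex{} = 0
g(1) = mex{} = 0
g(2) = mex{} = 0
g(3) = mex{} = 0
g(4) = mex{} = 0
g(5) = mex{} = 0
g(6) = mex{0} = 1
g(7) = mex{0} = 1
g(8) = mex{0} = 1
g(9) = mex{0} = 1
g(10) = mex{0} = 1
g(11) = mex{0} = 1
So g(11) = 1.
The value of a disjunctive sum is the nim-sum of the parts.
Combined value = 1 ⊕ 1 = 0.

0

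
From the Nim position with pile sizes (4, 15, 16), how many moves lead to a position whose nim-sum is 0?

1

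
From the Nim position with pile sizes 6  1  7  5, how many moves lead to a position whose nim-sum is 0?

3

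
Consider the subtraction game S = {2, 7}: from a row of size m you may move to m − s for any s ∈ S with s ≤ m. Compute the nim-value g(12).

1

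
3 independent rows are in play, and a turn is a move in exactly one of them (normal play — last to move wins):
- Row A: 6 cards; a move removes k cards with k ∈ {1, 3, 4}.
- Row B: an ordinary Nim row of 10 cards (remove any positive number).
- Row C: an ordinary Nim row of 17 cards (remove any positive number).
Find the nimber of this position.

25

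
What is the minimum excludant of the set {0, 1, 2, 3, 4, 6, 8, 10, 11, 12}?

5

The values 0, 1, 2, 3, 4 are all present; 5 is the first non-negative integer missing from the set.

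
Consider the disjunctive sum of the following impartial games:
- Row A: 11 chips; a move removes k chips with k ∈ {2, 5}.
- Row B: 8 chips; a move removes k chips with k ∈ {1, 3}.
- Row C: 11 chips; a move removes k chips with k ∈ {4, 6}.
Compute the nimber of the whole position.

0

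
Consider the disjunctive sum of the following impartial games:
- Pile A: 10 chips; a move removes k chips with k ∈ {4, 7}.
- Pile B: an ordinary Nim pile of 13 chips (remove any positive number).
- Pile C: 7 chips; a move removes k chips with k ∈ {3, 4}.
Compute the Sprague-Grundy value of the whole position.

15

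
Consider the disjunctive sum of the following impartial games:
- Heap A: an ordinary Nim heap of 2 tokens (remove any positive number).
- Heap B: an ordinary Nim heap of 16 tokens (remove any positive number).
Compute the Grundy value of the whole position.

Heap A is a plain Nim heap of size 2, so its Grundy value is 2.
Heap B is a plain Nim heap of size 16, so its Grundy value is 16.
The value of a disjunctive sum is the nim-sum of the parts.
Combined value = 2 ⊕ 16 = 18.

18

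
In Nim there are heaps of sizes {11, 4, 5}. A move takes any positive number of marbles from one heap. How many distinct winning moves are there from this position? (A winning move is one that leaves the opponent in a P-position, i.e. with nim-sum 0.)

1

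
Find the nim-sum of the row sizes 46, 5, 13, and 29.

Nim-sum: 46 XOR 5 XOR 13 XOR 29 = 59.

59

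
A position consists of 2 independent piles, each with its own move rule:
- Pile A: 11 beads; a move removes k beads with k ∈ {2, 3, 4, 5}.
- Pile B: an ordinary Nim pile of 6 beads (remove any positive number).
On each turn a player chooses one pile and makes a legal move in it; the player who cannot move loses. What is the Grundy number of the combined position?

4

Build the Grundy sequence for pile A with g(k) = mex{g(k−s) : s ∈ {2, 3, 4, 5}, s ≤ k}:
k:     0  1  2  3  4  5  6  7  8  9 10 11
g(k):  0  0  1  1  2  2  3  0  0  1  1  2
So g(11) = 2.
Pile B is a plain Nim pile of size 6, so its Grundy value is 6.
The value of a disjunctive sum is the nim-sum of the parts.
Combined value = 2 ⊕ 6 = 4.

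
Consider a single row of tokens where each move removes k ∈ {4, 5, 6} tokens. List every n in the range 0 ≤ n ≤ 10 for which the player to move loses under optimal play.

Grundy values for subtraction set {4, 5, 6}:
k:     0  1  2  3  4  5  6  7  8  9 10
g(k):  0  0  0  0  1  1  1  1  2  2  0
The P-positions (g = 0) in 0..10 are 0, 1, 2, 3, 10.

0, 1, 2, 3, 10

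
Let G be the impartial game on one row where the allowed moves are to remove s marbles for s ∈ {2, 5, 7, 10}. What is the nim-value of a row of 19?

Compute g(0), g(1), … for moves {2, 5, 7, 10}:
k:     0  1  2  3  4  5  6  7  8  9 10 11 12 13 14 15 16 17 18 19
g(k):  0  0  1  1  0  2  1  3  2  2  3  3  0  0  1  1  0  2  1  3
So g(19) = 3.

3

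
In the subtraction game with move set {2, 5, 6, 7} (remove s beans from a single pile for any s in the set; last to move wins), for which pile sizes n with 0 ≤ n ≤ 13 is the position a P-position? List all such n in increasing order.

0, 1, 4, 12, 13

Build the Grundy sequence with g(k) = mex{g(k−s) : s ∈ {2, 5, 6, 7}, s ≤ k}:
g(0) = mex{} = 0
g(1) = mex{} = 0
g(2) = mex{0} = 1
g(3) = mex{0} = 1
g(4) = mex{1} = 0
g(5) = mex{0,1} = 2
g(6) = mex{0} = 1
g(7) = mex{0,1,2} = 3
g(8) = mex{0,1} = 2
g(9) = mex{0,1,3} = 2
g(10) = mex{0,1,2} = 3
g(11) = mex{0,1,2} = 3
g(12) = mex{1,2,3} = 0
g(13) = mex{1,2,3} = 0
The P-positions (g = 0) in 0..13 are 0, 1, 4, 12, 13.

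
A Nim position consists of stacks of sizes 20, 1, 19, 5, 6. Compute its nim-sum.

Compute the nim-sum pairwise:
20 XOR 1 = 21
21 XOR 19 = 6
6 XOR 5 = 3
3 XOR 6 = 5

5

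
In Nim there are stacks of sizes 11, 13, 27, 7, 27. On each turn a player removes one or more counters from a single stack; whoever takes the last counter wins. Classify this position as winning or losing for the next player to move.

Winning position

Nim-sum: 11 XOR 13 XOR 27 XOR 7 XOR 27 = 1.
The nim-sum is 1 ≠ 0, so this is an N-position: the player to move can win.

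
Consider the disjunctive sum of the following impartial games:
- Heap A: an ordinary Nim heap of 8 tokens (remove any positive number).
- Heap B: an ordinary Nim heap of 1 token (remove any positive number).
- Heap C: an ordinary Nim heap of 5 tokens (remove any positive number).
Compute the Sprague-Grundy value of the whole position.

Heap A is a plain Nim heap of size 8, so its Grundy value is 8.
Heap B is a plain Nim heap of size 1, so its Grundy value is 1.
Heap C is a plain Nim heap of size 5, so its Grundy value is 5.
The value of a disjunctive sum is the nim-sum of the parts.
Combined value = 8 XOR 1 XOR 5 = 12.

12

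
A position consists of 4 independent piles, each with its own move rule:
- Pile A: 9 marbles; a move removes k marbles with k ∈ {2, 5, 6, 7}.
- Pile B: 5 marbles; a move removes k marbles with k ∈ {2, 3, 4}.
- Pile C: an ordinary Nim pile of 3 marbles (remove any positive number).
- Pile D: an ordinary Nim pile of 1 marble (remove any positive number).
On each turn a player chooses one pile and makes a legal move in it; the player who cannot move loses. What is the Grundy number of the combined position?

2

Build the Grundy sequence for pile A with g(k) = mex{g(k−s) : s ∈ {2, 5, 6, 7}, s ≤ k}:
g(0) = mex{} = 0
g(1) = mex{} = 0
g(2) = mex{0} = 1
g(3) = mex{0} = 1
g(4) = mex{1} = 0
g(5) = mex{0,1} = 2
g(6) = mex{0} = 1
g(7) = mex{0,1,2} = 3
g(8) = mex{0,1} = 2
g(9) = mex{0,1,3} = 2
So g(9) = 2.
For pile B, compute g(0), g(1), … with moves {2, 3, 4}:
k:     0  1  2  3  4  5
g(k):  0  0  1  1  2  2
So g(5) = 2.
Pile C is a plain Nim pile of size 3, so its Grundy value is 3.
Pile D is a plain Nim pile of size 1, so its Grundy value is 1.
The value of a disjunctive sum is the nim-sum of the parts.
Combined value = 2 ⊕ 2 ⊕ 3 ⊕ 1 = 2.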